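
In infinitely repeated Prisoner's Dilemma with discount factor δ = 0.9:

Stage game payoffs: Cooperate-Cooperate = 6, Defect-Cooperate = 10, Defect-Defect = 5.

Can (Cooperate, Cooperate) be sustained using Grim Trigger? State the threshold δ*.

δ* = 0.8; since δ = 0.9 ≥ 0.8, cooperation can be sustained

Work:
For Grim Trigger:
Cooperate forever: 6/(1-δ)
Defect then punished: 10 + 5·δ/(1-δ)
Need: 6/(1-δ) ≥ 10 + 5·δ/(1-δ)
Solving: δ ≥ (T-R)/(T-P) = (10-6)/(10-5) = 0.8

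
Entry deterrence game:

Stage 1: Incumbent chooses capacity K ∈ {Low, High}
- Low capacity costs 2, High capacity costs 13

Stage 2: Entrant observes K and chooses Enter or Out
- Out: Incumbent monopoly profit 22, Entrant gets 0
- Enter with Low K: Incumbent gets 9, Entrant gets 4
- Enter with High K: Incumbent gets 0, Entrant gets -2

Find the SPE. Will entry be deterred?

SPE: (High, Enter|Low, Out|High); Entry deterred. Incumbent net profit = 9

Work:
After Low K: Entrant enters (4 > 0)
After High K: Entrant stays out (-2 < 0)
Incumbent: Low → 9−2=7, High → 22−13=9
Incumbent chooses High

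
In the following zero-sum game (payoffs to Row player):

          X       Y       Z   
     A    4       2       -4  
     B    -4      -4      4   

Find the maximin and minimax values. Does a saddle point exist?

Maximin = -4, Minimax = 2, Saddle: False

Work:
Row minimums: [-4, -4] → maximin = -4
Column maximums: [4, 2, 4] → minimax = 2
No saddle point (maximin ≠ minimax). Mixed strategy needed.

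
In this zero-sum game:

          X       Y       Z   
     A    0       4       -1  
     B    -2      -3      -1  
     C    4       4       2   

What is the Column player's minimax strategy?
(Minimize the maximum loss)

Column should play Z, value = 2

Work:
Column player minimizes Row's maximum payoff:
Column X: max payoff to Row = 4
Column Y: max payoff to Row = 4
Column Z: max payoff to Row = 2
Minimum is 2, achieved by column Z.
Minimax strategy: Z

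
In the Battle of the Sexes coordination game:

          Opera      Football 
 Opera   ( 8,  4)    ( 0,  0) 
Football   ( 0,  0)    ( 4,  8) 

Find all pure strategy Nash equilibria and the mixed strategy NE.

Pure NE: (Opera, Opera) and (Football, Football); Mixed NE: p = 0.6667, q = 0.3333

Work:
Check pure NE:
(Opera, Opera): (8, 4) - no unilateral deviation beneficial
(Football, Football): (4, 8) - no unilateral deviation beneficial
Mixed NE: P1 plays Opera with p = 0.6667, P2 plays Opera with q = 0.3333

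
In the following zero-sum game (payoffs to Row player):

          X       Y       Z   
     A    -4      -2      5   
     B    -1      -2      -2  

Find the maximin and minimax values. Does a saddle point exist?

Maximin = -2, Minimax = -2, Saddle: True

Work:
Row minimums: [-4, -2] → maximin = -2
Column maximums: [-1, -2, 5] → minimax = -2
Saddle point exists! Game value = -2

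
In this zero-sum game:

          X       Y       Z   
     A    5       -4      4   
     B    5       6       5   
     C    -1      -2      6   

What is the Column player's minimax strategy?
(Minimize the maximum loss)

Column should play X, value = 5

Work:
Column player minimizes Row's maximum payoff:
Column X: max payoff to Row = 5
Column Y: max payoff to Row = 6
Column Z: max payoff to Row = 6
Minimum is 5, achieved by column X.
Minimax strategy: X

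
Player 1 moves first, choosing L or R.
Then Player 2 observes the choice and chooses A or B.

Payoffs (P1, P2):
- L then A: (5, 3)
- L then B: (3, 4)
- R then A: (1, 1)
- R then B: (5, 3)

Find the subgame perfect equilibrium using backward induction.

P1 plays R, P2 plays B after L and B after R; Payoff (5, 3)

Work:
Backward induction:
After L: P2 chooses B → P1 gets 3
After R: P2 chooses B → P1 gets 5
P1 chooses R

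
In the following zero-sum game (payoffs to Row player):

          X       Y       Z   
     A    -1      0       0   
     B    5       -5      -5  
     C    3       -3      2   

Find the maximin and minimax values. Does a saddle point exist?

Maximin = -1, Minimax = 0, Saddle: False

Work:
Row minimums: [-1, -5, -3] → maximin = -1
Column maximums: [5, 0, 2] → minimax = 0
No saddle point (maximin ≠ minimax). Mixed strategy needed.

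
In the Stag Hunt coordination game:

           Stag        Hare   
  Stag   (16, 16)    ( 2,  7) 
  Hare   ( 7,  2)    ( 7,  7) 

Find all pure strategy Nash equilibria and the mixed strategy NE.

Pure NE: (Stag, Stag) and (Hare, Hare); Mixed NE: p = 0.3571, q = 0.3571

Work:
Check pure NE:
(Stag, Stag): (16, 16) - no unilateral deviation beneficial
(Hare, Hare): (7, 7) - no unilateral deviation beneficial
Mixed NE: P1 plays Stag with p = 0.3571, P2 plays Stag with q = 0.3571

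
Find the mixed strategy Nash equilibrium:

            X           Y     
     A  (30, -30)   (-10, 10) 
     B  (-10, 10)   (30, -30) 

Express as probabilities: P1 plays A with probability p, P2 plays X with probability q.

p = 0.5, q = 0.5

Work:
Find probabilities that make opponent indifferent:
P2 chooses q to make P1 indifferent between A and B
P1 chooses p to make P2 indifferent between X and Y
Mixed NE: P1 plays (A: 0.5, B: 0.5), P2 plays (X: 0.5, Y: 0.5)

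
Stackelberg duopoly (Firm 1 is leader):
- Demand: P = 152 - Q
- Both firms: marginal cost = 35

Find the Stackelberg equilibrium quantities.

q₁* (leader) = 58.5, q₂* (follower) = 29.25

Work:
Follower's reaction: q₂ = (a - c - q₁)/2
Leader substitutes: π₁ = q₁·(a - q₁ - (a-c-q₁)/2 - c)
FOC: q₁* = (152 - 35)/2 = 58.50
Then: q₂* = (152 - 35 - 58.5)/2 = 29.25
Leader has first-mover advantage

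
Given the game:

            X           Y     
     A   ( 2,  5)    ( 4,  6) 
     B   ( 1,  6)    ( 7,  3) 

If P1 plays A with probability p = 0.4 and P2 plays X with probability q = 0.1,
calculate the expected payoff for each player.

E[P1] = 5.36, E[P2] = 4.34

Work:
E[P1] = p·q·π₁(A,X) + p·(1-q)·π₁(A,Y) + (1-p)·q·π₁(B,X) + (1-p)·(1-q)·π₁(B,Y)
= 0.4·0.1·2 + 0.4·0.9·4 + 0.6·0.1·1 + 0.6·0.9·7
= 5.36

E[P2] = 4.34 (similar calculation)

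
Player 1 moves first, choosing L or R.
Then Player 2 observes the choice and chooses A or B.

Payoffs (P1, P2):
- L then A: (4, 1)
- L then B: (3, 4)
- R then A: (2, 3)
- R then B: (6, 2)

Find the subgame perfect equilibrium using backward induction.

P1 plays L, P2 plays B after L and A after R; Payoff (3, 4)

Work:
Backward induction:
After L: P2 chooses B → P1 gets 3
After R: P2 chooses A → P1 gets 2
P1 chooses L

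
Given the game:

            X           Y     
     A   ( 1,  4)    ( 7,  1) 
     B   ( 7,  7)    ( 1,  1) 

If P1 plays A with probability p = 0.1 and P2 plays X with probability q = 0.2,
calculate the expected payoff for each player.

E[P1] = 2.56, E[P2] = 2.14

Work:
E[P1] = p·q·π₁(A,X) + p·(1-q)·π₁(A,Y) + (1-p)·q·π₁(B,X) + (1-p)·(1-q)·π₁(B,Y)
= 0.1·0.2·1 + 0.1·0.8·7 + 0.9·0.2·7 + 0.9·0.8·1
= 2.56

E[P2] = 2.14 (similar calculation)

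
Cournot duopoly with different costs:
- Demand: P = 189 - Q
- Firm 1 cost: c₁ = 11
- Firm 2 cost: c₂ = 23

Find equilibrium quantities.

q₁* = 63.33, q₂* = 51.33

Work:
Reaction: q₁ = (189 - 11 - q₂)/2
Reaction: q₂ = (189 - 23 - q₁)/2
Solve simultaneously:
q₁* = (189 - 2×11 + 23)/3 = 63.33
q₂* = (189 - 2×23 + 11)/3 = 51.33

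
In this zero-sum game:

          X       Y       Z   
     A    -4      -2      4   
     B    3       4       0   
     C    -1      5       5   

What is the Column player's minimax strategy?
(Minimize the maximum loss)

Column should play X, value = 3

Work:
Column player minimizes Row's maximum payoff:
Column X: max payoff to Row = 3
Column Y: max payoff to Row = 5
Column Z: max payoff to Row = 5
Minimum is 3, achieved by column X.
Minimax strategy: X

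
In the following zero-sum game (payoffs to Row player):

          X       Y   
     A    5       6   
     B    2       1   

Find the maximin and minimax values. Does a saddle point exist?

Maximin = 5, Minimax = 5, Saddle: True

Work:
Row minimums: [5, 1] → maximin = 5
Column maximums: [5, 6] → minimax = 5
Saddle point exists! Game value = 5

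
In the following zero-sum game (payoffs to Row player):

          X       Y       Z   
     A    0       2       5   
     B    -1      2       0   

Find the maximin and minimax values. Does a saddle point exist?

Maximin = 0, Minimax = 0, Saddle: True

Work:
Row minimums: [0, -1] → maximin = 0
Column maximums: [0, 2, 5] → minimax = 0
Saddle point exists! Game value = 0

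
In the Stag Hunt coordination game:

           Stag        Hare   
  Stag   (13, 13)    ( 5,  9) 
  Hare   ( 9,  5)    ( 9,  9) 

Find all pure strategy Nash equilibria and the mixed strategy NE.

Pure NE: (Stag, Stag) and (Hare, Hare); Mixed NE: p = 0.5, q = 0.5

Work:
Check pure NE:
(Stag, Stag): (13, 13) - no unilateral deviation beneficial
(Hare, Hare): (9, 9) - no unilateral deviation beneficial
Mixed NE: P1 plays Stag with p = 0.5, P2 plays Stag with q = 0.5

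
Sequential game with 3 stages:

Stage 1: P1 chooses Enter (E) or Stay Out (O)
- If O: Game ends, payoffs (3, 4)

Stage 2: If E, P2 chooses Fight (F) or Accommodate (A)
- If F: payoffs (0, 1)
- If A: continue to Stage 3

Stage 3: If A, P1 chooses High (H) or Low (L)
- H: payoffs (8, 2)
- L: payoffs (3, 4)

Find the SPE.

SPE: (E, A, H); Outcome (8, 2)

Work:
Stage 3: P1 chooses H (8 vs 3)
Stage 2: P2: F->1, A->2 (anticipating H). Choose A
Stage 1: P1: O->3, E->8 (anticipating A, H). Choose E
SPE path: E -> A -> H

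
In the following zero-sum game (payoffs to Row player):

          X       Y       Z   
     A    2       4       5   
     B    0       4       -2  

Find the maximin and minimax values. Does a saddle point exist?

Maximin = 2, Minimax = 2, Saddle: True

Work:
Row minimums: [2, -2] → maximin = 2
Column maximums: [2, 4, 5] → minimax = 2
Saddle point exists! Game value = 2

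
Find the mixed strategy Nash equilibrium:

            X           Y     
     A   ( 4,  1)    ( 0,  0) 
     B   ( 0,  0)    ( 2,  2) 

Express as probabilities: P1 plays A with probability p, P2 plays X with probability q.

p = 0.6667, q = 0.3333

Work:
Find probabilities that make opponent indifferent:
P2 chooses q to make P1 indifferent between A and B
P1 chooses p to make P2 indifferent between X and Y
Mixed NE: P1 plays (A: 0.6667, B: 0.3333), P2 plays (X: 0.3333, Y: 0.6667)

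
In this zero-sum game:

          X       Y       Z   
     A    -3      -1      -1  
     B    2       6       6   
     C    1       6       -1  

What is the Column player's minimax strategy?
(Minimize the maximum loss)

Column should play X, value = 2

Work:
Column player minimizes Row's maximum payoff:
Column X: max payoff to Row = 2
Column Y: max payoff to Row = 6
Column Z: max payoff to Row = 6
Minimum is 2, achieved by column X.
Minimax strategy: X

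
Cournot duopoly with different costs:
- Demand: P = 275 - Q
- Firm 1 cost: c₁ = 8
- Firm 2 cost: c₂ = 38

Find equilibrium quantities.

q₁* = 99.0, q₂* = 69.0

Work:
Reaction: q₁ = (275 - 8 - q₂)/2
Reaction: q₂ = (275 - 38 - q₁)/2
Solve simultaneously:
q₁* = (275 - 2×8 + 38)/3 = 99.0
q₂* = (275 - 2×38 + 8)/3 = 69.0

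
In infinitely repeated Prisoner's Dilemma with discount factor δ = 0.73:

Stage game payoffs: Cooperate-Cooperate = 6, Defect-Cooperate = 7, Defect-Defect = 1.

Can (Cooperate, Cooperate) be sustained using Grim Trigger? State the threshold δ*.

δ* = 0.1667; since δ = 0.73 ≥ 0.1667, cooperation can be sustained

Work:
For Grim Trigger:
Cooperate forever: 6/(1-δ)
Defect then punished: 7 + 1·δ/(1-δ)
Need: 6/(1-δ) ≥ 7 + 1·δ/(1-δ)
Solving: δ ≥ (T-R)/(T-P) = (7-6)/(7-1) = 0.1667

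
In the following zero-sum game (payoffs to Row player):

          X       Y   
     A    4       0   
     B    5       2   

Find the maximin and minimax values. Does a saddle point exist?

Maximin = 2, Minimax = 2, Saddle: True

Work:
Row minimums: [0, 2] → maximin = 2
Column maximums: [5, 2] → minimax = 2
Saddle point exists! Game value = 2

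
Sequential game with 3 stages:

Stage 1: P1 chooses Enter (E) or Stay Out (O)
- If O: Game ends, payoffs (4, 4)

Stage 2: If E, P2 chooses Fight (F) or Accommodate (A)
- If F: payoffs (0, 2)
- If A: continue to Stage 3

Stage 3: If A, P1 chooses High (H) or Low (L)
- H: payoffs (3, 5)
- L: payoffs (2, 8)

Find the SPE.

SPE: (O, A, H); Outcome (4, 4)

Work:
Stage 3: P1 chooses H (3 vs 2)
Stage 2: P2: F->2, A->5 (anticipating H). Choose A
Stage 1: P1: O->4, E->3 (anticipating A, H). Choose O
SPE path: O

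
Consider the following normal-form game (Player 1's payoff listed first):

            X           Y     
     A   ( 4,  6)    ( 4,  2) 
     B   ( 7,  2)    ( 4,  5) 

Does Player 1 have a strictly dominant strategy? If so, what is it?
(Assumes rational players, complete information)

No strictly dominant strategy exists for Player 1

Work:
A strategy strictly dominates another if it gives a strictly higher payoff against every opponent action. Compare each pair of P1's strategies column-by-column:
  A vs B: [4 vs 7, 4 vs 4] → A does not strictly dominate B (column X: 4 ≤ 7)
  B vs A: [7 vs 4, 4 vs 4] → B does not strictly dominate A (column Y: 4 ≤ 4)
No single strategy strictly dominates all others → no strictly dominant strategy.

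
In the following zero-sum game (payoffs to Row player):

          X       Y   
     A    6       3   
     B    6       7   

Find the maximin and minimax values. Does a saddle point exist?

Maximin = 6, Minimax = 6, Saddle: True

Work:
Row minimums: [3, 6] → maximin = 6
Column maximums: [6, 7] → minimax = 6
Saddle point exists! Game value = 6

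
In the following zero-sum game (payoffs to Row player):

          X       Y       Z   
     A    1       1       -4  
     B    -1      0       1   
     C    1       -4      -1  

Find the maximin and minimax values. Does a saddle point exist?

Maximin = -1, Minimax = 1, Saddle: False

Work:
Row minimums: [-4, -1, -4] → maximin = -1
Column maximums: [1, 1, 1] → minimax = 1
No saddle point (maximin ≠ minimax). Mixed strategy needed.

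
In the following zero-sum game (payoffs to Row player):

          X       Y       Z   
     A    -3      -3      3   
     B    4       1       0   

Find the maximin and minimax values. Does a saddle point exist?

Maximin = 0, Minimax = 1, Saddle: False

Work:
Row minimums: [-3, 0] → maximin = 0
Column maximums: [4, 1, 3] → minimax = 1
No saddle point (maximin ≠ minimax). Mixed strategy needed.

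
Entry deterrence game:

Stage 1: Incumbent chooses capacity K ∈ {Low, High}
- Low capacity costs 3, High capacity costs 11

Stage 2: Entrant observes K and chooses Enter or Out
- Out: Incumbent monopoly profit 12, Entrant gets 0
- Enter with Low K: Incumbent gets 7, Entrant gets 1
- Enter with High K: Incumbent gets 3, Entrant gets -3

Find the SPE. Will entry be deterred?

SPE: (Low, Enter|Low, Out|High); Entry not deterred. Incumbent net profit = 4, Entrant gets 1

Work:
After Low K: Entrant enters (1 > 0)
After High K: Entrant stays out (-3 < 0)
Incumbent: Low → 7−3=4, High → 12−11=1
Incumbent chooses Low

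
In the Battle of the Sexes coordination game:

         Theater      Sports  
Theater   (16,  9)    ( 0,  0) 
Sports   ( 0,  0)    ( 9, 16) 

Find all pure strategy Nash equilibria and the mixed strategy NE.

Pure NE: (Theater, Theater) and (Sports, Sports); Mixed NE: p = 0.64, q = 0.36

Work:
Check pure NE:
(Theater, Theater): (16, 9) - no unilateral deviation beneficial
(Sports, Sports): (9, 16) - no unilateral deviation beneficial
Mixed NE: P1 plays Theater with p = 0.64, P2 plays Theater with q = 0.36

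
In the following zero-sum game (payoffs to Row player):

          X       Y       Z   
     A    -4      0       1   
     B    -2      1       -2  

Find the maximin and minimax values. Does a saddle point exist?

Maximin = -2, Minimax = -2, Saddle: True

Work:
Row minimums: [-4, -2] → maximin = -2
Column maximums: [-2, 1, 1] → minimax = -2
Saddle point exists! Game value = -2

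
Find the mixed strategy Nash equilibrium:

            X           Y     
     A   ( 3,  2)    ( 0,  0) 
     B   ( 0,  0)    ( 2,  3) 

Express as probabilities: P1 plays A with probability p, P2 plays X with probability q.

p = 0.6, q = 0.4

Work:
Find probabilities that make opponent indifferent:
P2 chooses q to make P1 indifferent between A and B
P1 chooses p to make P2 indifferent between X and Y
Mixed NE: P1 plays (A: 0.6, B: 0.4), P2 plays (X: 0.4, Y: 0.6)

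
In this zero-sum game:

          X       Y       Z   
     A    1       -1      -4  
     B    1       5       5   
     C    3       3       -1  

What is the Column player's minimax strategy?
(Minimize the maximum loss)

Column should play X, value = 3

Work:
Column player minimizes Row's maximum payoff:
Column X: max payoff to Row = 3
Column Y: max payoff to Row = 5
Column Z: max payoff to Row = 5
Minimum is 3, achieved by column X.
Minimax strategy: X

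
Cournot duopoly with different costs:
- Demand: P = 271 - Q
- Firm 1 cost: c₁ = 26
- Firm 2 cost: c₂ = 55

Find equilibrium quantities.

q₁* = 91.33, q₂* = 62.33

Work:
Reaction: q₁ = (271 - 26 - q₂)/2
Reaction: q₂ = (271 - 55 - q₁)/2
Solve simultaneously:
q₁* = (271 - 2×26 + 55)/3 = 91.33
q₂* = (271 - 2×55 + 26)/3 = 62.33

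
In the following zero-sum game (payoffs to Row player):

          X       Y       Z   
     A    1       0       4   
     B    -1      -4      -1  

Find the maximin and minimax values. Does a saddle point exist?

Maximin = 0, Minimax = 0, Saddle: True

Work:
Row minimums: [0, -4] → maximin = 0
Column maximums: [1, 0, 4] → minimax = 0
Saddle point exists! Game value = 0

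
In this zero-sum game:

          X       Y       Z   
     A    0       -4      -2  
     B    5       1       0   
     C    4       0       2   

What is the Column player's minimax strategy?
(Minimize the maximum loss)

Column should play Y, value = 1

Work:
Column player minimizes Row's maximum payoff:
Column X: max payoff to Row = 5
Column Y: max payoff to Row = 1
Column Z: max payoff to Row = 2
Minimum is 1, achieved by column Y.
Minimax strategy: Y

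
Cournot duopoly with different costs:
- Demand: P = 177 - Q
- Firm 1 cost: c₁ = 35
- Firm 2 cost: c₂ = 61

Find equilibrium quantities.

q₁* = 56.0, q₂* = 30.0

Work:
Reaction: q₁ = (177 - 35 - q₂)/2
Reaction: q₂ = (177 - 61 - q₁)/2
Solve simultaneously:
q₁* = (177 - 2×35 + 61)/3 = 56.0
q₂* = (177 - 2×61 + 35)/3 = 30.0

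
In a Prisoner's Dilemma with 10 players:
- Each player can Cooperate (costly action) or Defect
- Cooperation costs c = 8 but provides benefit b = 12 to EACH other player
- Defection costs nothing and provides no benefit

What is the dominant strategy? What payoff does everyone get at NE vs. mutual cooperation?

Dominant: Defect; NE payoff = 0; Coop payoff = 100

Work:
Defect dominates (saves cost c = 8, benefit to others is external)
NE: All defect → everyone gets 0
If all cooperate: each receives (9)×12 - 8 = 100
Social dilemma: 100 > 0 but NE gives 0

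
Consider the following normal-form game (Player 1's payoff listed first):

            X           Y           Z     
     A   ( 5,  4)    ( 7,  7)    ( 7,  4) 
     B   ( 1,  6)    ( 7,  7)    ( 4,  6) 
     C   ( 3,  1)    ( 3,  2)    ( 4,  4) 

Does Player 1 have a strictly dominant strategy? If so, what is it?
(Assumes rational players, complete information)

No strictly dominant strategy exists for Player 1

Work:
A strategy strictly dominates another if it gives a strictly higher payoff against every opponent action. Compare each pair of P1's strategies column-by-column:
  A vs B: [5 vs 1, 7 vs 7, 7 vs 4] → A does not strictly dominate B (column Y: 7 ≤ 7)
  A vs C: [5 vs 3, 7 vs 3, 7 vs 4] → A strictly dominates C
  B vs A: [1 vs 5, 7 vs 7, 4 vs 7] → B does not strictly dominate A (column X: 1 ≤ 5)
  B vs C: [1 vs 3, 7 vs 3, 4 vs 4] → B does not strictly dominate C (column X: 1 ≤ 3)
  C vs A: [3 vs 5, 3 vs 7, 4 vs 7] → C does not strictly dominate A (column X: 3 ≤ 5)
  C vs B: [3 vs 1, 3 vs 7, 4 vs 4] → C does not strictly dominate B (column Y: 3 ≤ 7)
No single strategy strictly dominates all others → no strictly dominant strategy.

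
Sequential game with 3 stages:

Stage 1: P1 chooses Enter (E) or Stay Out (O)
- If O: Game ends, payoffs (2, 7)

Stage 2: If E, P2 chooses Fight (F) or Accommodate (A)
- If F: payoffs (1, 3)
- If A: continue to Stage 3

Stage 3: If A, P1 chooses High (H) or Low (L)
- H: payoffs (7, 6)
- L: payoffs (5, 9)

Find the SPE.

SPE: (E, A, H); Outcome (7, 6)

Work:
Stage 3: P1 chooses H (7 vs 5)
Stage 2: P2: F->3, A->6 (anticipating H). Choose A
Stage 1: P1: O->2, E->7 (anticipating A, H). Choose E
SPE path: E -> A -> H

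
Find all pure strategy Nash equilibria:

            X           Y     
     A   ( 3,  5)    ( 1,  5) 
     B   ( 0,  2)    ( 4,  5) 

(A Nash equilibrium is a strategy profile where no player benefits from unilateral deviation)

Nash equilibrium: (A, X), (B, Y)

Work:
Best responses:
  P1 vs X: payoffs [3, 0] → best response A (payoff 3)
  P1 vs Y: payoffs [1, 4] → best response B (payoff 4)
  P2 vs A: payoffs [5, 5] → best response X/Y (payoff 5)
  P2 vs B: payoffs [2, 5] → best response Y (payoff 5)
Mutual best responses: (A,X), (B,Y) → Nash equilibria.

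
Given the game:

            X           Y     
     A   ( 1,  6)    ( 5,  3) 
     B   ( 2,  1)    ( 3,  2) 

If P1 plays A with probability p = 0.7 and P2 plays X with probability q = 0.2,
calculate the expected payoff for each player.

E[P1] = 3.78, E[P2] = 3.06

Work:
E[P1] = p·q·π₁(A,X) + p·(1-q)·π₁(A,Y) + (1-p)·q·π₁(B,X) + (1-p)·(1-q)·π₁(B,Y)
= 0.7·0.2·1 + 0.7·0.8·5 + 0.3·0.2·2 + 0.3·0.8·3
= 3.78

E[P2] = 3.06 (similar calculation)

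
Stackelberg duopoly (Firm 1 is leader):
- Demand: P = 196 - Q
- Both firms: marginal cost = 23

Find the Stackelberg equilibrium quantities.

q₁* (leader) = 86.5, q₂* (follower) = 43.25

Work:
Follower's reaction: q₂ = (a - c - q₁)/2
Leader substitutes: π₁ = q₁·(a - q₁ - (a-c-q₁)/2 - c)
FOC: q₁* = (196 - 23)/2 = 86.50
Then: q₂* = (196 - 23 - 86.5)/2 = 43.25
Leader has first-mover advantage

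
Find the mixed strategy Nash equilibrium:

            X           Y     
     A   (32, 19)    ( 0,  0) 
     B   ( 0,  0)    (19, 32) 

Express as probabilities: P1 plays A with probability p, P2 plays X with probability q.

p = 0.6275, q = 0.3725

Work:
Find probabilities that make opponent indifferent:
P2 chooses q to make P1 indifferent between A and B
P1 chooses p to make P2 indifferent between X and Y
Mixed NE: P1 plays (A: 0.6275, B: 0.3725), P2 plays (X: 0.3725, Y: 0.6275)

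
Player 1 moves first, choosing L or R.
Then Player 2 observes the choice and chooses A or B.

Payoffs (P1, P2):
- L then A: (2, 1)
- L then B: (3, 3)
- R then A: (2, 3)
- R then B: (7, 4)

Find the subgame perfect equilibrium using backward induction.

P1 plays R, P2 plays B after L and B after R; Payoff (7, 4)

Work:
Backward induction:
After L: P2 chooses B → P1 gets 3
After R: P2 chooses B → P1 gets 7
P1 chooses R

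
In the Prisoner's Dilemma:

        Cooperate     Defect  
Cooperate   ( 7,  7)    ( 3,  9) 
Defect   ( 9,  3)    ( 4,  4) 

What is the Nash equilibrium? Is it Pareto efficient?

(Defect, Defect) is NE; not Pareto efficient

Work:
Defect dominates Cooperate for both players:
If P2 cooperates: Defect (9) > Cooperate (7)
If P2 defects: Defect (4) > Cooperate (3)
NE: (Defect, Defect) with payoff (4, 4)
But (Cooperate, Cooperate) = (7, 7) Pareto dominates (4, 4)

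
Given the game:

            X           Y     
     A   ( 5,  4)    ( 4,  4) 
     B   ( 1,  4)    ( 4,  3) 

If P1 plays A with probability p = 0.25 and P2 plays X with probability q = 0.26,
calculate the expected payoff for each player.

E[P1] = 3.48, E[P2] = 3.445

Work:
E[P1] = p·q·π₁(A,X) + p·(1-q)·π₁(A,Y) + (1-p)·q·π₁(B,X) + (1-p)·(1-q)·π₁(B,Y)
= 0.25·0.26·5 + 0.25·0.74·4 + 0.75·0.26·1 + 0.75·0.74·4
= 3.48

E[P2] = 3.445 (similar calculation)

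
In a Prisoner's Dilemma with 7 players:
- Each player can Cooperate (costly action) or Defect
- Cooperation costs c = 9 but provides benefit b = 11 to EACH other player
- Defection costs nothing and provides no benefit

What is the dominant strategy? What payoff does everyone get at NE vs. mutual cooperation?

Dominant: Defect; NE payoff = 0; Coop payoff = 57

Work:
Defect dominates (saves cost c = 9, benefit to others is external)
NE: All defect → everyone gets 0
If all cooperate: each receives (6)×11 - 9 = 57
Social dilemma: 57 > 0 but NE gives 0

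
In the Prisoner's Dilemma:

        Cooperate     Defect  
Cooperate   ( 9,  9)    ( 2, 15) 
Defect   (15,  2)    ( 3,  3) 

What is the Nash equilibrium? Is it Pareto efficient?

(Defect, Defect) is NE; not Pareto efficient

Work:
Defect dominates Cooperate for both players:
If P2 cooperates: Defect (15) > Cooperate (9)
If P2 defects: Defect (3) > Cooperate (2)
NE: (Defect, Defect) with payoff (3, 3)
But (Cooperate, Cooperate) = (9, 9) Pareto dominates (3, 3)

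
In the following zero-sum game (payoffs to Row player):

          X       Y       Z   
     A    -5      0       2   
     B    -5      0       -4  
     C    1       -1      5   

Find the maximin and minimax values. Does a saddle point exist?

Maximin = -1, Minimax = 0, Saddle: False

Work:
Row minimums: [-5, -5, -1] → maximin = -1
Column maximums: [1, 0, 5] → minimax = 0
No saddle point (maximin ≠ minimax). Mixed strategy needed.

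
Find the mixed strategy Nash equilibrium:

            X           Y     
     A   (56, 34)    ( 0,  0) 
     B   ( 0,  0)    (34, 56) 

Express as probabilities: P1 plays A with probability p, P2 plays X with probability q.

p = 0.6222, q = 0.3778

Work:
Find probabilities that make opponent indifferent:
P2 chooses q to make P1 indifferent between A and B
P1 chooses p to make P2 indifferent between X and Y
Mixed NE: P1 plays (A: 0.6222, B: 0.3778), P2 plays (X: 0.3778, Y: 0.6222)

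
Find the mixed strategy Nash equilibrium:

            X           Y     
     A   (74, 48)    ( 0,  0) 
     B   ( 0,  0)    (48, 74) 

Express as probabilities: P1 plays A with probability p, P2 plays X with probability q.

p = 0.6066, q = 0.3934

Work:
Find probabilities that make opponent indifferent:
P2 chooses q to make P1 indifferent between A and B
P1 chooses p to make P2 indifferent between X and Y
Mixed NE: P1 plays (A: 0.6066, B: 0.3934), P2 plays (X: 0.3934, Y: 0.6066)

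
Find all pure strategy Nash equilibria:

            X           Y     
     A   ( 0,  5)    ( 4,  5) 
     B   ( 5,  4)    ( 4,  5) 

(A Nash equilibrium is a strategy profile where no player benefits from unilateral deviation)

Nash equilibrium: (A, Y), (B, Y)

Work:
Best responses:
  P1 vs X: payoffs [0, 5] → best response B (payoff 5)
  P1 vs Y: payoffs [4, 4] → best response A/B (payoff 4)
  P2 vs A: payoffs [5, 5] → best response X/Y (payoff 5)
  P2 vs B: payoffs [4, 5] → best response Y (payoff 5)
Mutual best responses: (A,Y), (B,Y) → Nash equilibria.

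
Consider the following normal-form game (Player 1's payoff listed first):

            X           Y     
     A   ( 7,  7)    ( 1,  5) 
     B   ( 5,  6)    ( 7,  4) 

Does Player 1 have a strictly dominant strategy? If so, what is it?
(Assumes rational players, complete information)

No strictly dominant strategy exists for Player 1

Work:
A strategy strictly dominates another if it gives a strictly higher payoff against every opponent action. Compare each pair of P1's strategies column-by-column:
  A vs B: [7 vs 5, 1 vs 7] → A does not strictly dominate B (column Y: 1 ≤ 7)
  B vs A: [5 vs 7, 7 vs 1] → B does not strictly dominate A (column X: 5 ≤ 7)
No single strategy strictly dominates all others → no strictly dominant strategy.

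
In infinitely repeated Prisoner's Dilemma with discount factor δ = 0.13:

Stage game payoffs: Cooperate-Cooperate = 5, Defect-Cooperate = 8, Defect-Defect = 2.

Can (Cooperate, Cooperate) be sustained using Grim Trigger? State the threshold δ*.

δ* = 0.5; since δ = 0.13 < 0.5, cooperation cannot be sustained

Work:
For Grim Trigger:
Cooperate forever: 5/(1-δ)
Defect then punished: 8 + 2·δ/(1-δ)
Need: 5/(1-δ) ≥ 8 + 2·δ/(1-δ)
Solving: δ ≥ (T-R)/(T-P) = (8-5)/(8-2) = 0.5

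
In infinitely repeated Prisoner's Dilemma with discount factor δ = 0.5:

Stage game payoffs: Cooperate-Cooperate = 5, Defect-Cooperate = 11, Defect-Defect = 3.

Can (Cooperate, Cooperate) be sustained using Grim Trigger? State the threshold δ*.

δ* = 0.75; since δ = 0.5 < 0.75, cooperation cannot be sustained

Work:
For Grim Trigger:
Cooperate forever: 5/(1-δ)
Defect then punished: 11 + 3·δ/(1-δ)
Need: 5/(1-δ) ≥ 11 + 3·δ/(1-δ)
Solving: δ ≥ (T-R)/(T-P) = (11-5)/(11-3) = 0.75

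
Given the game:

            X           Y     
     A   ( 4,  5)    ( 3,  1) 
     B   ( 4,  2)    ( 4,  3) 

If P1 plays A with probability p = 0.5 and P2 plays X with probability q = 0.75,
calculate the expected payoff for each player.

E[P1] = 3.875, E[P2] = 3.125

Work:
E[P1] = p·q·π₁(A,X) + p·(1-q)·π₁(A,Y) + (1-p)·q·π₁(B,X) + (1-p)·(1-q)·π₁(B,Y)
= 0.5·0.75·4 + 0.5·0.25·3 + 0.5·0.75·4 + 0.5·0.25·4
= 3.875

E[P2] = 3.125 (similar calculation)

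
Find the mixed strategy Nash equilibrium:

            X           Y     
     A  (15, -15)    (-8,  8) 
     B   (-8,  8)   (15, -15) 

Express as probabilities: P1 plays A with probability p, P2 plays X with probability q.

p = 0.5, q = 0.5

Work:
Find probabilities that make opponent indifferent:
P2 chooses q to make P1 indifferent between A and B
P1 chooses p to make P2 indifferent between X and Y
Mixed NE: P1 plays (A: 0.5, B: 0.5), P2 plays (X: 0.5, Y: 0.5)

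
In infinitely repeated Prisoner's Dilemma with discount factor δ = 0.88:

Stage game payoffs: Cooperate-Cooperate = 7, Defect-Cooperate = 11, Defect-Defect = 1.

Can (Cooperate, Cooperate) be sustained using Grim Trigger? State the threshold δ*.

δ* = 0.4; since δ = 0.88 ≥ 0.4, cooperation can be sustained

Work:
For Grim Trigger:
Cooperate forever: 7/(1-δ)
Defect then punished: 11 + 1·δ/(1-δ)
Need: 7/(1-δ) ≥ 11 + 1·δ/(1-δ)
Solving: δ ≥ (T-R)/(T-P) = (11-7)/(11-1) = 0.4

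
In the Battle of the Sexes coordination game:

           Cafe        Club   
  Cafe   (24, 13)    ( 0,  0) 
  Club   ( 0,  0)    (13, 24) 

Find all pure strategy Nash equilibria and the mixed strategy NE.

Pure NE: (Cafe, Cafe) and (Club, Club); Mixed NE: p = 0.6486, q = 0.3514

Work:
Check pure NE:
(Cafe, Cafe): (24, 13) - no unilateral deviation beneficial
(Club, Club): (13, 24) - no unilateral deviation beneficial
Mixed NE: P1 plays Cafe with p = 0.6486, P2 plays Cafe with q = 0.3514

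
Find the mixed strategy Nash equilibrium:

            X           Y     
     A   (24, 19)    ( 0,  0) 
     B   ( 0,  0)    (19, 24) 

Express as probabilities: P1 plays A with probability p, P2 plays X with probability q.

p = 0.5581, q = 0.4419

Work:
Find probabilities that make opponent indifferent:
P2 chooses q to make P1 indifferent between A and B
P1 chooses p to make P2 indifferent between X and Y
Mixed NE: P1 plays (A: 0.5581, B: 0.4419), P2 plays (X: 0.4419, Y: 0.5581)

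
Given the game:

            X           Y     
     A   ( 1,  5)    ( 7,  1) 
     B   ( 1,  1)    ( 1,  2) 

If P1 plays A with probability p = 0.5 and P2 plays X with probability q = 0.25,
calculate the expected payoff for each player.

E[P1] = 3.25, E[P2] = 1.875

Work:
E[P1] = p·q·π₁(A,X) + p·(1-q)·π₁(A,Y) + (1-p)·q·π₁(B,X) + (1-p)·(1-q)·π₁(B,Y)
= 0.5·0.25·1 + 0.5·0.75·7 + 0.5·0.25·1 + 0.5·0.75·1
= 3.25

E[P2] = 1.875 (similar calculation)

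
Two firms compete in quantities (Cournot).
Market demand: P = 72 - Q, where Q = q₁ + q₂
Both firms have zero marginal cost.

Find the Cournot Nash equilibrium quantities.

q₁* = q₂* = 24.0; P* = 24.0

Work:
Profit: π_i = P·q_i = (a - q_i - q_j)·q_i
FOC: ∂π_i/∂q_i = a - 2q_i - q_j = 0
Reaction function: q_i = (72 - q_j)/2
Symmetry: q* = 72/3 = 24.0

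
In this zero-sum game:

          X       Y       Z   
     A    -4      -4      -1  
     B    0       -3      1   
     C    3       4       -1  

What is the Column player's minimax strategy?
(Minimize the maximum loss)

Column should play Z, value = 1

Work:
Column player minimizes Row's maximum payoff:
Column X: max payoff to Row = 3
Column Y: max payoff to Row = 4
Column Z: max payoff to Row = 1
Minimum is 1, achieved by column Z.
Minimax strategy: Z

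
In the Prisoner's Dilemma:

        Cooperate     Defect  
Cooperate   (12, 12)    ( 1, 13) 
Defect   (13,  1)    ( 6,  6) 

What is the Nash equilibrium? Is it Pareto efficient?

(Defect, Defect) is NE; not Pareto efficient

Work:
Defect dominates Cooperate for both players:
If P2 cooperates: Defect (13) > Cooperate (12)
If P2 defects: Defect (6) > Cooperate (1)
NE: (Defect, Defect) with payoff (6, 6)
But (Cooperate, Cooperate) = (12, 12) Pareto dominates (6, 6)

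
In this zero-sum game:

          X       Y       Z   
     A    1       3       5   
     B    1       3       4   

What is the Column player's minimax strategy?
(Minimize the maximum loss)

Column should play X, value = 1

Work:
Column player minimizes Row's maximum payoff:
Column X: max payoff to Row = 1
Column Y: max payoff to Row = 3
Column Z: max payoff to Row = 5
Minimum is 1, achieved by column X.
Minimax strategy: X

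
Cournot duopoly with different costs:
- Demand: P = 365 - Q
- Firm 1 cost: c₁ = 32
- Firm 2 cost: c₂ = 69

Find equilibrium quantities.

q₁* = 123.33, q₂* = 86.33

Work:
Reaction: q₁ = (365 - 32 - q₂)/2
Reaction: q₂ = (365 - 69 - q₁)/2
Solve simultaneously:
q₁* = (365 - 2×32 + 69)/3 = 123.33
q₂* = (365 - 2×69 + 32)/3 = 86.33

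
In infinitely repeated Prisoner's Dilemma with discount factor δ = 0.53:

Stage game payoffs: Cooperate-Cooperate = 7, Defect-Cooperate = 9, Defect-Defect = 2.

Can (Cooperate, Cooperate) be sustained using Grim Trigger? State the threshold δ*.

δ* = 0.2857; since δ = 0.53 ≥ 0.2857, cooperation can be sustained

Work:
For Grim Trigger:
Cooperate forever: 7/(1-δ)
Defect then punished: 9 + 2·δ/(1-δ)
Need: 7/(1-δ) ≥ 9 + 2·δ/(1-δ)
Solving: δ ≥ (T-R)/(T-P) = (9-7)/(9-2) = 0.2857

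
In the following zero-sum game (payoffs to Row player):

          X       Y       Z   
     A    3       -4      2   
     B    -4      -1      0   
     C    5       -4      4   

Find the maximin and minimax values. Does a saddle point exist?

Maximin = -4, Minimax = -1, Saddle: False

Work:
Row minimums: [-4, -4, -4] → maximin = -4
Column maximums: [5, -1, 4] → minimax = -1
No saddle point (maximin ≠ minimax). Mixed strategy needed.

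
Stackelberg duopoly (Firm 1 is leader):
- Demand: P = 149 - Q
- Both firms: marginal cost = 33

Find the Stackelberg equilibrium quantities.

q₁* (leader) = 58.0, q₂* (follower) = 29.0

Work:
Follower's reaction: q₂ = (a - c - q₁)/2
Leader substitutes: π₁ = q₁·(a - q₁ - (a-c-q₁)/2 - c)
FOC: q₁* = (149 - 33)/2 = 58.00
Then: q₂* = (149 - 33 - 58.0)/2 = 29.00
Leader has first-mover advantage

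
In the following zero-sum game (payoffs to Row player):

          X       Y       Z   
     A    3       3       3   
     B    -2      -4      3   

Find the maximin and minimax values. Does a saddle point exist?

Maximin = 3, Minimax = 3, Saddle: True

Work:
Row minimums: [3, -4] → maximin = 3
Column maximums: [3, 3, 3] → minimax = 3
Saddle point exists! Game value = 3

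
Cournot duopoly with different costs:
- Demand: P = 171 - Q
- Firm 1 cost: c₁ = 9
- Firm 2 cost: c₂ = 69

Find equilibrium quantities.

q₁* = 74.0, q₂* = 14.0

Work:
Reaction: q₁ = (171 - 9 - q₂)/2
Reaction: q₂ = (171 - 69 - q₁)/2
Solve simultaneously:
q₁* = (171 - 2×9 + 69)/3 = 74.0
q₂* = (171 - 2×69 + 9)/3 = 14.0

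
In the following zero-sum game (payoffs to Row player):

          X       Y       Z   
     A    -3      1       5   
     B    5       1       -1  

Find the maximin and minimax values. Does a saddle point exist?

Maximin = -1, Minimax = 1, Saddle: False

Work:
Row minimums: [-3, -1] → maximin = -1
Column maximums: [5, 1, 5] → minimax = 1
No saddle point (maximin ≠ minimax). Mixed strategy needed.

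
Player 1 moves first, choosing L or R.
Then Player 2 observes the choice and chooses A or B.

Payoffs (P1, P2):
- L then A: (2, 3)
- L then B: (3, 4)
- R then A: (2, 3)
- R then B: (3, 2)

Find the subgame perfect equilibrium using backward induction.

P1 plays L, P2 plays B after L and A after R; Payoff (3, 4)

Work:
Backward induction:
After L: P2 chooses B → P1 gets 3
After R: P2 chooses A → P1 gets 2
P1 chooses L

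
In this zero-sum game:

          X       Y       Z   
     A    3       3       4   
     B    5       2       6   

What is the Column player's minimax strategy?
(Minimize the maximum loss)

Column should play Y, value = 3

Work:
Column player minimizes Row's maximum payoff:
Column X: max payoff to Row = 5
Column Y: max payoff to Row = 3
Column Z: max payoff to Row = 6
Minimum is 3, achieved by column Y.
Minimax strategy: Y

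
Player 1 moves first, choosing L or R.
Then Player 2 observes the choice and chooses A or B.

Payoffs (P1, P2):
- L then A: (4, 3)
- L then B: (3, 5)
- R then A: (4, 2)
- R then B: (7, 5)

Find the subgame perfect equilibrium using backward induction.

P1 plays R, P2 plays B after L and B after R; Payoff (7, 5)

Work:
Backward induction:
After L: P2 chooses B → P1 gets 3
After R: P2 chooses B → P1 gets 7
P1 chooses R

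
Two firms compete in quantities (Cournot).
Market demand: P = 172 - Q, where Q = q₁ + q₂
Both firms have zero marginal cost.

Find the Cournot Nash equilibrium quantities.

q₁* = q₂* = 57.33; P* = 57.33

Work:
Profit: π_i = P·q_i = (a - q_i - q_j)·q_i
FOC: ∂π_i/∂q_i = a - 2q_i - q_j = 0
Reaction function: q_i = (172 - q_j)/2
Symmetry: q* = 172/3 = 57.33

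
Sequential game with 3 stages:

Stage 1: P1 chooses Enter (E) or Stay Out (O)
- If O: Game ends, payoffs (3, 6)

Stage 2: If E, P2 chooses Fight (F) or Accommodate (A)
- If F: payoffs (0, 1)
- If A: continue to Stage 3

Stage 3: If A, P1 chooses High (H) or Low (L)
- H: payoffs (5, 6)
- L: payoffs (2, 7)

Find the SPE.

SPE: (E, A, H); Outcome (5, 6)

Work:
Stage 3: P1 chooses H (5 vs 2)
Stage 2: P2: F->1, A->6 (anticipating H). Choose A
Stage 1: P1: O->3, E->5 (anticipating A, H). Choose E
SPE path: E -> A -> H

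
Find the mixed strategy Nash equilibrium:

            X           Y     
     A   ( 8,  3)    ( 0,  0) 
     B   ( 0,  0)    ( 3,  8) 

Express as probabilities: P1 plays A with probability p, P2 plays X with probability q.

p = 0.7273, q = 0.2727

Work:
Find probabilities that make opponent indifferent:
P2 chooses q to make P1 indifferent between A and B
P1 chooses p to make P2 indifferent between X and Y
Mixed NE: P1 plays (A: 0.7273, B: 0.2727), P2 plays (X: 0.2727, Y: 0.7273)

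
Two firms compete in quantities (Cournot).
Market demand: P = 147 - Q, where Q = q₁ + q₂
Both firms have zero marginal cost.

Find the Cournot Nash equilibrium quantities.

q₁* = q₂* = 49.0; P* = 49.0

Work:
Profit: π_i = P·q_i = (a - q_i - q_j)·q_i
FOC: ∂π_i/∂q_i = a - 2q_i - q_j = 0
Reaction function: q_i = (147 - q_j)/2
Symmetry: q* = 147/3 = 49.0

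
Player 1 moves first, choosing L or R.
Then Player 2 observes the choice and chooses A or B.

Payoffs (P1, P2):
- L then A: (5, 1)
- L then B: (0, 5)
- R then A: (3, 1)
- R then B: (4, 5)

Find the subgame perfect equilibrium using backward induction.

P1 plays R, P2 plays B after L and B after R; Payoff (4, 5)

Work:
Backward induction:
After L: P2 chooses B → P1 gets 0
After R: P2 chooses B → P1 gets 4
P1 chooses R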